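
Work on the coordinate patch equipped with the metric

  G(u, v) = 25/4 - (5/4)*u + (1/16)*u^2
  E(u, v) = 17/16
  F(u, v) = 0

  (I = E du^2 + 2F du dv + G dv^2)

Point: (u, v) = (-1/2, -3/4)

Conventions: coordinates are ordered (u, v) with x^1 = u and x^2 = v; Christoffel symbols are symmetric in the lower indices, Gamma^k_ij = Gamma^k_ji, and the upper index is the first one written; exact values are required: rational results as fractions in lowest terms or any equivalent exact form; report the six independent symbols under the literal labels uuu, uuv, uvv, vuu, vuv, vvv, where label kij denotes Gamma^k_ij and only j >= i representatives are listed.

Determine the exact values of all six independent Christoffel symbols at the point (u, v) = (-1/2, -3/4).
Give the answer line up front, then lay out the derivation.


Answer: Gamma_uuu = 0, Gamma_uuv = 0, Gamma_uvv = 21/34, Gamma_vuu = 0, Gamma_vuv = -2/21, Gamma_vvv = 0

E = 17/16, F = 0, G = 441/64 at the point
E_u = 0, E_v = 0, F_u = 0, F_v = 0, G_u = -21/16, G_v = 0
EG - F^2 = 7497/1024;  g^inv = (1024/7497) * [[441/64, 0], [0, 17/16]]
first-kind symbols [ij,l] = (1/2)(d_i g_jl + d_j g_il - d_l g_ij): [uu,u] = E_u/2 = 0, [uu,v] = F_u - E_v/2 = 0, [uv,u] = E_v/2 = 0, [uv,v] = G_u/2 = -21/32, [vv,u] = F_v - G_u/2 = 21/32, [vv,v] = G_v/2 = 0
Gamma^u_ij = (G*[ij,u] - F*[ij,v])/(EG - F^2), Gamma^v_ij = (E*[ij,v] - F*[ij,u])/(EG - F^2)


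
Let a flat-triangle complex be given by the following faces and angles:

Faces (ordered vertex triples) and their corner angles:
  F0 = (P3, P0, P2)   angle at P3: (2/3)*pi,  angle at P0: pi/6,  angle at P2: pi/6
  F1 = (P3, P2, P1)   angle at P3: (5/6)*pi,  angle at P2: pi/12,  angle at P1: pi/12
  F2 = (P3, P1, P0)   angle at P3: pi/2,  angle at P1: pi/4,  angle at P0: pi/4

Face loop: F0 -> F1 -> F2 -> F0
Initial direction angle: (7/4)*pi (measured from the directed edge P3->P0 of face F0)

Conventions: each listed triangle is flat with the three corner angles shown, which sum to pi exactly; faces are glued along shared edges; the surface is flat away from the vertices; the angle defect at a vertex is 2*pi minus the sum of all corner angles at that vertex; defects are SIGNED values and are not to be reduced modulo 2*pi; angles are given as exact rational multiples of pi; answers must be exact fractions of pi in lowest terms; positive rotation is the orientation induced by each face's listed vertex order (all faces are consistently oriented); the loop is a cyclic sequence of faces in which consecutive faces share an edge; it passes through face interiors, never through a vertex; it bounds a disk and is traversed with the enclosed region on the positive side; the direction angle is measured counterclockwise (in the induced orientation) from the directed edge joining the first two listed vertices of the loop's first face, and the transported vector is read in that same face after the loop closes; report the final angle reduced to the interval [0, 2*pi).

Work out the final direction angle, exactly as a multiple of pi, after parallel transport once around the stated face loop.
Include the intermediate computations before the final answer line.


enclosed vertex P3: corner angles sum to 2*pi, defect = 2*pi - 2*pi = 0
by Gauss-Bonnet the loop rotates the vector by the enclosed defect sum (positive orientation, mod 2*pi)
final angle = (7/4)*pi + 0 = (7/4)*pi (mod 2*pi)

Answer: final direction angle = (7/4)*pi


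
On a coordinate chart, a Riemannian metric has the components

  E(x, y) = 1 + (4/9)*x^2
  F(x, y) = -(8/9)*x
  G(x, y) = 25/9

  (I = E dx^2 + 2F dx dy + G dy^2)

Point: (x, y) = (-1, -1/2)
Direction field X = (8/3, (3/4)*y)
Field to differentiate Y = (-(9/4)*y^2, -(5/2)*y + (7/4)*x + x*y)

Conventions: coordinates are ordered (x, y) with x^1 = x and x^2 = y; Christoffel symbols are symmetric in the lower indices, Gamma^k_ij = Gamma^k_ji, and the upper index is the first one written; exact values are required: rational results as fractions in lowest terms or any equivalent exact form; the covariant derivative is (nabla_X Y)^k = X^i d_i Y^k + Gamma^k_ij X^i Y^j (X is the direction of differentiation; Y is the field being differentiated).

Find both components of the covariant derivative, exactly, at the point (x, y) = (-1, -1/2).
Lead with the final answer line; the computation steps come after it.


Answer: (nabla_X Y)^x = -591/928, (nabla_X Y)^y = 7043/1392

E = 13/9, F = 8/9, G = 25/9 at the point
E_x = -8/9, E_y = 0, F_x = -8/9, F_y = 0, G_x = 0, G_y = 0
EG - F^2 = 29/9;  g^inv = (9/29) * [[25/9, -8/9], [-8/9, 13/9]]
first-kind symbols [ij,l] = (1/2)(d_i g_jl + d_j g_il - d_l g_ij): [xx,x] = E_x/2 = -4/9, [xx,y] = F_x - E_y/2 = -8/9, [xy,x] = E_y/2 = 0, [xy,y] = G_x/2 = 0, [yy,x] = F_y - G_x/2 = 0, [yy,y] = G_y/2 = 0
Gamma^x_ij = (G*[ij,x] - F*[ij,y])/(EG - F^2), Gamma^y_ij = (E*[ij,y] - F*[ij,x])/(EG - F^2)
Gamma_xxx = -4/29, Gamma_xxy = 0, Gamma_xyy = 0, Gamma_yxx = -8/29, Gamma_yxy = 0, Gamma_yyy = 0
X = (8/3, -3/8), Y = (-9/16, 0) at the point


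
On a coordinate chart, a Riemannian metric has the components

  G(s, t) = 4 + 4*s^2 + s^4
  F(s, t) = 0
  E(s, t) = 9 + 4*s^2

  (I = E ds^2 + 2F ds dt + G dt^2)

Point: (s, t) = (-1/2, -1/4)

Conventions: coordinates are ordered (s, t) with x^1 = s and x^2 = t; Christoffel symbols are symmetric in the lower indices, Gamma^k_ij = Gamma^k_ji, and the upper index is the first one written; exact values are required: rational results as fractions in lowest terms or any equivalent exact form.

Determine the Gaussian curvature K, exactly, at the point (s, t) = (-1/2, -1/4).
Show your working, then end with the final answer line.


E = 10, F = 0, G = 81/16, EG - F^2 = 405/8 at the point
E_s = -4, E_t = 0, F_s = 0, F_t = 0, G_s = -9/2, G_t = 0
E_tt = 0, F_st = 0, G_ss = 11
The intrinsic route: Brioschi's K = (det M1 - det M2)/(EG - F^2)^2.
M1 = [[-E_tt/2 + F_st - G_ss/2, E_s/2, F_s - E_t/2], [F_t - G_s/2, E, F], [G_t/2, F, G]] = [[-11/2, -2, 0], [9/4, 10, 0], [0, 0, 81/16]]; det M1 = -8181/32
M2 = [[0, E_t/2, G_s/2], [E_t/2, E, F], [G_s/2, F, G]] = [[0, 0, -9/4], [0, 10, 0], [-9/4, 0, 81/16]]; det M2 = -405/8
det M1 - det M2 = -6561/32; K = -6561/32 / (405/8)^2 = -2/25

Answer: K = -2/25


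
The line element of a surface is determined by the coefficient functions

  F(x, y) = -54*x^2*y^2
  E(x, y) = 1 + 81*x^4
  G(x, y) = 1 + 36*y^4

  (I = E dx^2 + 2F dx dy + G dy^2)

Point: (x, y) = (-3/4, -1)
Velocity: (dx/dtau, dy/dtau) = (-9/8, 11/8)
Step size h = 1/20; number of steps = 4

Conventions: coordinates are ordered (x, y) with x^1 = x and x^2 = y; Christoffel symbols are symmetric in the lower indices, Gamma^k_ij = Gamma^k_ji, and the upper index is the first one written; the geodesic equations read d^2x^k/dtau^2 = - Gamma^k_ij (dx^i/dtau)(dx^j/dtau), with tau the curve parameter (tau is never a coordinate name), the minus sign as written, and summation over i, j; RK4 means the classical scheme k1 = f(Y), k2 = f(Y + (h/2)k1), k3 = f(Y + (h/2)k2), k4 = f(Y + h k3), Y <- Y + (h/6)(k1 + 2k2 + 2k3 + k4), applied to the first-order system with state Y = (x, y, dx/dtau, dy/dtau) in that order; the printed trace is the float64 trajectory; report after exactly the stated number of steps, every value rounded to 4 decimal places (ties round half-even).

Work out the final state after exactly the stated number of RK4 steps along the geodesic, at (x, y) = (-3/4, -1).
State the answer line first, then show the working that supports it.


Answer: x = -0.9779, y = -0.7215, dx/dtau = -1.1178, dy/dtau = 1.3845

f(Y) = (dx/dtau, dy/dtau, -Gamma^x_ij Y'^i Y'^j, -Gamma^y_ij Y'^i Y'^j) with the Gammas evaluated at the stage position; h = 0.050000; intermediate values shown to 6 dp
step 0: x = -0.7500, y = -1.0000, dx/dtau = -1.1250, dy/dtau = 1.3750
step 1:
  k1: at (x, y) = (-0.750000, -1.000000), (dx/dtau, dy/dtau) = (-1.125000, 1.375000); Gamma_xxx = -1.091249, Gamma_xxy = 0.000000, Gamma_xyy = 0.969999, Gamma_yxx = 1.293333, Gamma_yxy = 0.000000, Gamma_yyy = -1.149629; k1 = (-1.125000, 1.375000, -0.452793, 0.536643)
  k2: at (x, y) = (-0.778125, -0.965625), (dx/dtau, dy/dtau) = (-1.136320, 1.388416); Gamma_xxx = -1.231150, Gamma_xxy = 0.000000, Gamma_xyy = 1.018541, Gamma_yxx = 1.263973, Gamma_yxy = 0.000000, Gamma_yyy = -1.045697; k2 = (-1.136320, 1.388416, -0.373753, 0.383718)
  k3: at (x, y) = (-0.778408, -0.965290), (dx/dtau, dy/dtau) = (-1.134344, 1.384593); Gamma_xxx = -1.232498, Gamma_xxy = 0.000000, Gamma_xyy = 1.018932, Gamma_yxx = 1.263559, Gamma_yxy = 0.000000, Gamma_yyy = -1.044611; k3 = (-1.134344, 1.384593, -0.367493, 0.376755)
  k4: at (x, y) = (-0.806717, -0.930770), (dx/dtau, dy/dtau) = (-1.143375, 1.393838); Gamma_xxx = -1.364631, Gamma_xxy = 0.000000, Gamma_xyy = 1.049651, Gamma_yxx = 1.211062, Gamma_yxy = 0.000000, Gamma_yyy = -0.931529; k4 = (-1.143375, 1.393838, -0.255256, 0.226531)
  Y <- Y + (h/6)(k1 + 2k2 + 2k3 + k4): x = -0.8067, y = -0.9307, dx/dtau = -1.1433, dy/dtau = 1.3940
step 2:
  k1: at (x, y) = (-0.806748, -0.930710), (dx/dtau, dy/dtau) = (-1.143255, 1.394034); Gamma_xxx = -1.364826, Gamma_xxy = 0.000000, Gamma_xyy = 1.049694, Gamma_yxx = 1.210986, Gamma_yxy = 0.000000, Gamma_yyy = -0.931375; k1 = (-1.143255, 1.394034, -0.256033, 0.227174)
  k2: at (x, y) = (-0.835329, -0.895859), (dx/dtau, dy/dtau) = (-1.149655, 1.399714); Gamma_xxx = -1.484068, Gamma_xxy = 0.000000, Gamma_xyy = 1.061071, Gamma_yxx = 1.137959, Gamma_yxy = 0.000000, Gamma_yyy = -0.813612; k2 = (-1.149655, 1.399714, -0.117345, 0.089979)
  k3: at (x, y) = (-0.835489, -0.895717), (dx/dtau, dy/dtau) = (-1.146188, 1.396284); Gamma_xxx = -1.484559, Gamma_xxy = 0.000000, Gamma_xyy = 1.061051, Gamma_yxx = 1.137538, Gamma_yxy = 0.000000, Gamma_yyy = -0.813027; k3 = (-1.146188, 1.396284, -0.118298, 0.090646)
  k4: at (x, y) = (-0.864057, -0.860895), (dx/dtau, dy/dtau) = (-1.149169, 1.398567); Gamma_xxx = -1.585251, Gamma_xxy = 0.000000, Gamma_xyy = 1.052967, Gamma_yxx = 1.049114, Gamma_yxy = 0.000000, Gamma_yyy = -0.696850; k4 = (-1.149169, 1.398567, 0.033876, -0.022419)
  Y <- Y + (h/6)(k1 + 2k2 + 2k3 + k4): x = -0.8641, y = -0.8608, dx/dtau = -1.1490, dy/dtau = 1.3988
step 3:
  k1: at (x, y) = (-0.864115, -0.860838), (dx/dtau, dy/dtau) = (-1.149033, 1.398751); Gamma_xxx = -1.585405, Gamma_xxy = 0.000000, Gamma_xyy = 1.052928, Gamma_yxx = 1.048935, Gamma_yxy = 0.000000, Gamma_yyy = -0.696638; k1 = (-1.149033, 1.398751, 0.033116, -0.021910)
  k2: at (x, y) = (-0.892841, -0.825869), (dx/dtau, dy/dtau) = (-1.148205, 1.398203); Gamma_xxx = -1.665719, Gamma_xxy = 0.000000, Gamma_xyy = 1.027183, Gamma_yxx = 0.950134, Gamma_yxy = 0.000000, Gamma_yyy = -0.585910; k2 = (-1.148205, 1.398203, 0.187930, -0.107196)
  k3: at (x, y) = (-0.892820, -0.825883), (dx/dtau, dy/dtau) = (-1.144335, 1.396071); Gamma_xxx = -1.665691, Gamma_xxy = 0.000000, Gamma_xyy = 1.027206, Gamma_yxx = 0.950194, Gamma_yxy = 0.000000, Gamma_yyy = -0.585970; k3 = (-1.144335, 1.396071, 0.179187, -0.102217)
  k4: at (x, y) = (-0.921332, -0.791034), (dx/dtau, dy/dtau) = (-1.140074, 1.393640); Gamma_xxx = -1.724691, Gamma_xxy = 0.000000, Gamma_xyy = 0.987187, Gamma_yxx = 0.847576, Gamma_yxy = 0.000000, Gamma_yyy = -0.485139; k4 = (-1.140074, 1.393640, 0.324352, -0.159399)
  Y <- Y + (h/6)(k1 + 2k2 + 2k3 + k4): x = -0.9214, y = -0.7910, dx/dtau = -1.1399, dy/dtau = 1.3937
step 4:
  k1: at (x, y) = (-0.921400, -0.790997), (dx/dtau, dy/dtau) = (-1.139936, 1.393750); Gamma_xxx = -1.724731, Gamma_xxy = 0.000000, Gamma_xyy = 0.987090, Gamma_yxx = 0.847389, Gamma_yxy = 0.000000, Gamma_yyy = -0.484974; k1 = (-1.139936, 1.393750, 0.323748, -0.159063)
  k2: at (x, y) = (-0.949898, -0.756153), (dx/dtau, dy/dtau) = (-1.131842, 1.389773); Gamma_xxx = -1.763942, Gamma_xxy = 0.000000, Gamma_xyy = 0.936107, Gamma_yxx = 0.745175, Gamma_yxy = 0.000000, Gamma_yyy = -0.395457; k2 = (-1.131842, 1.389773, 0.451664, -0.190805)
  k3: at (x, y) = (-0.949696, -0.756252), (dx/dtau, dy/dtau) = (-1.128644, 1.388980); Gamma_xxx = -1.763935, Gamma_xxy = 0.000000, Gamma_xyy = 0.936426, Gamma_yxx = 0.745685, Gamma_yxy = 0.000000, Gamma_yyy = -0.395865; k3 = (-1.128644, 1.388980, 0.440353, -0.186155)
  k4: at (x, y) = (-0.977832, -0.721548), (dx/dtau, dy/dtau) = (-1.117918, 1.384442); Gamma_xxx = -1.785895, Gamma_xxy = 0.000000, Gamma_xyy = 0.878548, Gamma_yxx = 0.648285, Gamma_yxy = 0.000000, Gamma_yyy = -0.318915; k4 = (-1.117918, 1.384442, 0.548011, -0.198930)
  Y <- Y + (h/6)(k1 + 2k2 + 2k3 + k4): x = -0.9779, y = -0.7215, dx/dtau = -1.1178, dy/dtau = 1.3845


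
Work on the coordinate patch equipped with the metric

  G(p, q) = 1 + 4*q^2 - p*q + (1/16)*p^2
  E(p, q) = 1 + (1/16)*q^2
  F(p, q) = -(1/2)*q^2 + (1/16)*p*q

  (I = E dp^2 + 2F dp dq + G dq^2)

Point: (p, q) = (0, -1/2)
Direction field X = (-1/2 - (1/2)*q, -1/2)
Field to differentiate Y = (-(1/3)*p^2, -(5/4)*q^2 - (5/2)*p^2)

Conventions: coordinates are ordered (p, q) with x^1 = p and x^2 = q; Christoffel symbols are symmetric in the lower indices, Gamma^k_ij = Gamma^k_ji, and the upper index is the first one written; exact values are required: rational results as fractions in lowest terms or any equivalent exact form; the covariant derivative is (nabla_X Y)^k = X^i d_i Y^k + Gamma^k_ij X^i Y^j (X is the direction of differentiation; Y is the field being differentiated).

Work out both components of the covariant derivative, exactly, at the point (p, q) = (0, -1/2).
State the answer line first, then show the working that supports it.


Answer: (nabla_X Y)^p = 25/1376, (nabla_X Y)^q = -265/344

E = 65/64, F = -1/8, G = 2 at the point
E_p = 0, E_q = -1/16, F_p = -1/32, F_q = 1/2, G_p = 1/2, G_q = -4
EG - F^2 = 129/64;  g^inv = (64/129) * [[2, 1/8], [1/8, 65/64]]
first-kind symbols [ij,l] = (1/2)(d_i g_jl + d_j g_il - d_l g_ij): [pp,p] = E_p/2 = 0, [pp,q] = F_p - E_q/2 = 0, [pq,p] = E_q/2 = -1/32, [pq,q] = G_p/2 = 1/4, [qq,p] = F_q - G_p/2 = 1/4, [qq,q] = G_q/2 = -2
Gamma^p_ij = (G*[ij,p] - F*[ij,q])/(EG - F^2), Gamma^q_ij = (E*[ij,q] - F*[ij,p])/(EG - F^2)
Gamma_ppp = 0, Gamma_ppq = -2/129, Gamma_pqq = 16/129, Gamma_qpp = 0, Gamma_qpq = 16/129, Gamma_qqq = -128/129
X = (-1/4, -1/2), Y = (0, -5/16) at the point


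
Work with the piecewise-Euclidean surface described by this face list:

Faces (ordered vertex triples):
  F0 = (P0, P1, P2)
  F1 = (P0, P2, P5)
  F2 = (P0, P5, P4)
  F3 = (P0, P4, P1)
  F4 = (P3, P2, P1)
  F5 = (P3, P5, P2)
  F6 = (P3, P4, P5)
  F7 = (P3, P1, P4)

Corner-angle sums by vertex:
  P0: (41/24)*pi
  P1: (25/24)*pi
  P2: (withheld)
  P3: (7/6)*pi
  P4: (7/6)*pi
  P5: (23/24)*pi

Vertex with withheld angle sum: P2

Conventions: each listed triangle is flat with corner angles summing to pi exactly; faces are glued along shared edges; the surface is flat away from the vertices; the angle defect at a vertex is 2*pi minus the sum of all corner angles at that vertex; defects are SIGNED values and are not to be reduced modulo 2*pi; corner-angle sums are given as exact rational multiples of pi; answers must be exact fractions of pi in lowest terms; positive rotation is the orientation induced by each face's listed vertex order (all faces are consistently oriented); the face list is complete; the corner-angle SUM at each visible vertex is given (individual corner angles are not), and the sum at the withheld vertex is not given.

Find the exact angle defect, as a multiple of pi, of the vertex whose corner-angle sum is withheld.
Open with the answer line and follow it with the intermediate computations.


Answer: defect(P2) = pi/24

V = 6, E = 12, F = 8; chi = V - E + F = 2
Gauss-Bonnet: total defect = 2*pi*chi = 4*pi; visible defects sum to (95/24)*pi


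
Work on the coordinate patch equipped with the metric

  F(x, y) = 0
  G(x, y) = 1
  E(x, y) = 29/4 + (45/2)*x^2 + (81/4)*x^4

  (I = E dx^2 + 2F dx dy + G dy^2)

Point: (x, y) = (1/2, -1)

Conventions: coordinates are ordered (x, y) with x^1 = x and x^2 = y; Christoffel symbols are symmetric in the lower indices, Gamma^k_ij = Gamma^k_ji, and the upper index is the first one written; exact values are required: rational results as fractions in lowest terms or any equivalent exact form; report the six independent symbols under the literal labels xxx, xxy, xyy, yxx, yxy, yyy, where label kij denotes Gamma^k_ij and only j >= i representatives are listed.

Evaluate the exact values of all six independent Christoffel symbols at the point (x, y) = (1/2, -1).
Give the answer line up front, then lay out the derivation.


Answer: Gamma_xxx = 1044/905, Gamma_xxy = 0, Gamma_xyy = 0, Gamma_yxx = 0, Gamma_yxy = 0, Gamma_yyy = 0

E = 905/64, F = 0, G = 1 at the point
E_x = 261/8, E_y = 0, F_x = 0, F_y = 0, G_x = 0, G_y = 0
EG - F^2 = 905/64;  g^inv = (64/905) * [[1, 0], [0, 905/64]]
first-kind symbols [ij,l] = (1/2)(d_i g_jl + d_j g_il - d_l g_ij): [xx,x] = E_x/2 = 261/16, [xx,y] = F_x - E_y/2 = 0, [xy,x] = E_y/2 = 0, [xy,y] = G_x/2 = 0, [yy,x] = F_y - G_x/2 = 0, [yy,y] = G_y/2 = 0
Gamma^x_ij = (G*[ij,x] - F*[ij,y])/(EG - F^2), Gamma^y_ij = (E*[ij,y] - F*[ij,x])/(EG - F^2)


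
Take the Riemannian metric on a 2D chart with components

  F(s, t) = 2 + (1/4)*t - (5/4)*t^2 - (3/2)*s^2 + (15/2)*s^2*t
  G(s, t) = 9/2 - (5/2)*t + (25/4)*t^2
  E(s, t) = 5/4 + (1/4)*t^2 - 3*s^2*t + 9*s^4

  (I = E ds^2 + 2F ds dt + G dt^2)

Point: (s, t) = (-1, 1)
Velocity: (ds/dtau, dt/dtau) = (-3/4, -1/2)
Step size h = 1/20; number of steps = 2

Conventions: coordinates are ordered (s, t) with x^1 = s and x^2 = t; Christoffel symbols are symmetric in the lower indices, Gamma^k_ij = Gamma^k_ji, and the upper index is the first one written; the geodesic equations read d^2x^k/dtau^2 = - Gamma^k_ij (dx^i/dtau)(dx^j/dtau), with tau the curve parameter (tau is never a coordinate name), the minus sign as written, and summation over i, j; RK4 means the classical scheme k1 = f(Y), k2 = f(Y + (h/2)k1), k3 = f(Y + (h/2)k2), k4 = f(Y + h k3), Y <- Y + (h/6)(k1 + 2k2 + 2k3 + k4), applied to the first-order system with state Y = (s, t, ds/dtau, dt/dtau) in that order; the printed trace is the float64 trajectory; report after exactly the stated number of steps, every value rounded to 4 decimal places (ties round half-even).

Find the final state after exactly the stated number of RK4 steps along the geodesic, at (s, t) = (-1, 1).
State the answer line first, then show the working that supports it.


Answer: s = -1.0650, t = 0.9433, ds/dtau = -0.5731, dt/dtau = -0.6225

f(Y) = (ds/dtau, dt/dtau, -Gamma^s_ij Y'^i Y'^j, -Gamma^t_ij Y'^i Y'^j) with the Gammas evaluated at the stage position; h = 0.050000; intermediate values shown to 6 dp
step 0: s = -1.0000, t = 1.0000, ds/dtau = -0.7500, dt/dtau = -0.5000
step 1:
  k1: at (s, t) = (-1.000000, 1.000000), (ds/dtau, dt/dtau) = (-0.750000, -0.500000); Gamma_sss = -3.766990, Gamma_sst = -0.800971, Gamma_stt = 0.645631, Gamma_tss = 1.893204, Gamma_tst = 0.679612, Gamma_ttt = 0.058252; k1 = (-0.750000, -0.500000, 2.558252, -1.589199)
  k2: at (s, t) = (-1.018750, 0.987500), (ds/dtau, dt/dtau) = (-0.686044, -0.539730); Gamma_sss = -3.631335, Gamma_sst = -0.724302, Gamma_stt = 0.679965, Gamma_tss = 1.878921, Gamma_tst = 0.637999, Gamma_ttt = 0.006752; k2 = (-0.686044, -0.539730, 2.047416, -1.358767)
  k3: at (s, t) = (-1.017151, 0.986507), (ds/dtau, dt/dtau) = (-0.698815, -0.533969); Gamma_sss = -3.637422, Gamma_sst = -0.726773, Gamma_stt = 0.680978, Gamma_tss = 1.879092, Gamma_tst = 0.638732, Gamma_ttt = 0.007176; k3 = (-0.698815, -0.533969, 2.124527, -1.396365)
  k4: at (s, t) = (-1.034941, 0.973302), (ds/dtau, dt/dtau) = (-0.643774, -0.569818); Gamma_sss = -3.507608, Gamma_sst = -0.660119, Gamma_stt = 0.702189, Gamma_tss = 1.860845, Gamma_tst = 0.600933, Gamma_ttt = -0.034142; k4 = (-0.643774, -0.569818, 1.710021, -1.201017)
  Y <- Y + (h/6)(k1 + 2k2 + 2k3 + k4): s = -1.0347, t = 0.9732, ds/dtau = -0.6449, dt/dtau = -0.5692
step 2:
  k1: at (s, t) = (-1.034696, 0.973190), (ds/dtau, dt/dtau) = (-0.644899, -0.569171); Gamma_sss = -3.508618, Gamma_sst = -0.660513, Gamma_stt = 0.702352, Gamma_tss = 1.860918, Gamma_tst = 0.601075, Gamma_ttt = -0.034066; k1 = (-0.644899, -0.569171, 1.716576, -1.204168)
  k2: at (s, t) = (-1.050818, 0.958961), (ds/dtau, dt/dtau) = (-0.601984, -0.599275); Gamma_sss = -3.389002, Gamma_sst = -0.603574, Gamma_stt = 0.714714, Gamma_tss = 1.840709, Gamma_tst = 0.567095, Gamma_ttt = -0.067259; k2 = (-0.601984, -0.599275, 1.406932, -1.052054)
  k3: at (s, t) = (-1.049745, 0.958208), (ds/dtau, dt/dtau) = (-0.609725, -0.595472); Gamma_sss = -3.392598, Gamma_sst = -0.604712, Gamma_stt = 0.715915, Gamma_tss = 1.840887, Gamma_tst = 0.567336, Gamma_ttt = -0.067458; k3 = (-0.609725, -0.595472, 1.446506, -1.072428)
  k4: at (s, t) = (-1.065182, 0.943416), (ds/dtau, dt/dtau) = (-0.572573, -0.622792); Gamma_sss = -3.279543, Gamma_sst = -0.554451, Gamma_stt = 0.721702, Gamma_tss = 1.819645, Gamma_tst = 0.536121, Gamma_ttt = -0.094748; k4 = (-0.572573, -0.622792, 1.190668, -0.942158)
  Y <- Y + (h/6)(k1 + 2k2 + 2k3 + k4): s = -1.0650, t = 0.9433, ds/dtau = -0.5731, dt/dtau = -0.6225


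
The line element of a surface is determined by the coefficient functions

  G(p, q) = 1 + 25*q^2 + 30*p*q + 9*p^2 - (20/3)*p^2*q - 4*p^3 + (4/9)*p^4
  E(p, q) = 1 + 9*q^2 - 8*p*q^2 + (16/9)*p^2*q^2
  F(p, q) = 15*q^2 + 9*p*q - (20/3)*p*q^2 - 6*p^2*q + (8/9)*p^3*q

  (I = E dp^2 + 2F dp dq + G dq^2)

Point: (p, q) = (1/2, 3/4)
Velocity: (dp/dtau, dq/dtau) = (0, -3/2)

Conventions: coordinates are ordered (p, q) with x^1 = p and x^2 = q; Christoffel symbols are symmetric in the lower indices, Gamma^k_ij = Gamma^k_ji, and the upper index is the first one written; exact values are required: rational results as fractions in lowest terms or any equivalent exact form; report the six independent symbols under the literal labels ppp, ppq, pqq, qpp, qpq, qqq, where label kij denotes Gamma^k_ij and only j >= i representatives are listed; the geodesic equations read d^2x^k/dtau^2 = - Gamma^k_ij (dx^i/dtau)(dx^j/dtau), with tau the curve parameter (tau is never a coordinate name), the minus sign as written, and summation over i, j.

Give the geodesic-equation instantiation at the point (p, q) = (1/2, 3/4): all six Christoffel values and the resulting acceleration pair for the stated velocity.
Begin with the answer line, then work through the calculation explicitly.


Answer: Gamma_ppp = -126/2153, Gamma_ppq = 294/2153, Gamma_pqq = 630/2153, Gamma_qpp = -366/2153, Gamma_qpq = 854/2153, Gamma_qqq = 1830/2153; accelerations (d^2p/dtau^2, d^2q/dtau^2) = (-2835/4306, -8235/4306)

E = 65/16, F = 427/48, G = 3865/144 at the point
E_p = -7/2, E_q = 49/6, F_p = -1, F_q = 371/18, G_p = 427/18, G_q = 305/6
EG - F^2 = 2153/72;  g^inv = (72/2153) * [[3865/144, -427/48], [-427/48, 65/16]]
first-kind symbols [ij,l] = (1/2)(d_i g_jl + d_j g_il - d_l g_ij): [pp,p] = E_p/2 = -7/4, [pp,q] = F_p - E_q/2 = -61/12, [pq,p] = E_q/2 = 49/12, [pq,q] = G_p/2 = 427/36, [qq,p] = F_q - G_p/2 = 35/4, [qq,q] = G_q/2 = 305/12
Gamma^p_ij = (G*[ij,p] - F*[ij,q])/(EG - F^2), Gamma^q_ij = (E*[ij,q] - F*[ij,p])/(EG - F^2)
Gamma_ppp = -126/2153, Gamma_ppq = 294/2153, Gamma_pqq = 630/2153, Gamma_qpp = -366/2153, Gamma_qpq = 854/2153, Gamma_qqq = 1830/2153
d^2p/dtau^2 = -(Gamma_ppp*(0)^2 + 2*Gamma_ppq*(0)*(-3/2) + Gamma_pqq*(-3/2)^2) = -2835/4306
d^2q/dtau^2 = -(Gamma_qpp*(0)^2 + 2*Gamma_qpq*(0)*(-3/2) + Gamma_qqq*(-3/2)^2) = -8235/4306


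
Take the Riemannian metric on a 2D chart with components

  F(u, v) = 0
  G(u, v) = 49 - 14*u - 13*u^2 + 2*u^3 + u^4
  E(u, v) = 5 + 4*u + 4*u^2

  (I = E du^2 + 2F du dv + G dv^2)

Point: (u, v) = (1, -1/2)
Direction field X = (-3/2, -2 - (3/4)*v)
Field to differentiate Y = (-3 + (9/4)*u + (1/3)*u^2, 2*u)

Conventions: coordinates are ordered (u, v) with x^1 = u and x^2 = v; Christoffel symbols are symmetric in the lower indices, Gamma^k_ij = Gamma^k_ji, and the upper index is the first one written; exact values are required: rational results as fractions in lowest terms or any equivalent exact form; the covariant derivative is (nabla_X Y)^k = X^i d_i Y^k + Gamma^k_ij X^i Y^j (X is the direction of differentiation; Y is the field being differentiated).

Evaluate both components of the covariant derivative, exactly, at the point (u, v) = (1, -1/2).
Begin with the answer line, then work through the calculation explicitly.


Answer: (nabla_X Y)^u = -815/104, (nabla_X Y)^v = -257/160

E = 13, F = 0, G = 25 at the point
E_u = 12, E_v = 0, F_u = 0, F_v = 0, G_u = -30, G_v = 0
EG - F^2 = 325;  g^inv = (1/325) * [[25, 0], [0, 13]]
first-kind symbols [ij,l] = (1/2)(d_i g_jl + d_j g_il - d_l g_ij): [uu,u] = E_u/2 = 6, [uu,v] = F_u - E_v/2 = 0, [uv,u] = E_v/2 = 0, [uv,v] = G_u/2 = -15, [vv,u] = F_v - G_u/2 = 15, [vv,v] = G_v/2 = 0
Gamma^u_ij = (G*[ij,u] - F*[ij,v])/(EG - F^2), Gamma^v_ij = (E*[ij,v] - F*[ij,u])/(EG - F^2)
Gamma_uuu = 6/13, Gamma_uuv = 0, Gamma_uvv = 15/13, Gamma_vuu = 0, Gamma_vuv = -3/5, Gamma_vvv = 0
X = (-3/2, -13/8), Y = (-5/12, 2) at the point


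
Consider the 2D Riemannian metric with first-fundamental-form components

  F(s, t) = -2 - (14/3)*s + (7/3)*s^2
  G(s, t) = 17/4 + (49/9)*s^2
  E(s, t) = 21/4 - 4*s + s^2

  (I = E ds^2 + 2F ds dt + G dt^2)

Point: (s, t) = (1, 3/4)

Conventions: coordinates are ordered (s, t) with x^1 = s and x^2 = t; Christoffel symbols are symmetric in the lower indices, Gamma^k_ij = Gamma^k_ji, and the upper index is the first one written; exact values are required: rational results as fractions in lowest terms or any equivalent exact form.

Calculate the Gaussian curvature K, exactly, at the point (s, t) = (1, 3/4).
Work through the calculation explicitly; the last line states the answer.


E = 9/4, F = -13/3, G = 349/36, EG - F^2 = 437/144 at the point
E_s = -2, E_t = 0, F_s = 0, F_t = 0, G_s = 98/9, G_t = 0
E_tt = 0, F_st = 0, G_ss = 98/9
The intrinsic route: Brioschi's K = (det M1 - det M2)/(EG - F^2)^2.
M1 = [[-E_tt/2 + F_st - G_ss/2, E_s/2, F_s - E_t/2], [F_t - G_s/2, E, F], [G_t/2, F, G]] = [[-49/9, -1, 0], [-49/9, 9/4, -13/3], [0, -13/3, 349/36]]; det M1 = -29939/432
M2 = [[0, E_t/2, G_s/2], [E_t/2, E, F], [G_s/2, F, G]] = [[0, 0, 49/9], [0, 9/4, -13/3], [49/9, -13/3, 349/36]]; det M2 = -2401/36
det M1 - det M2 = -1127/432; K = -1127/432 / (437/144)^2 = -2352/8303

Answer: K = -2352/8303


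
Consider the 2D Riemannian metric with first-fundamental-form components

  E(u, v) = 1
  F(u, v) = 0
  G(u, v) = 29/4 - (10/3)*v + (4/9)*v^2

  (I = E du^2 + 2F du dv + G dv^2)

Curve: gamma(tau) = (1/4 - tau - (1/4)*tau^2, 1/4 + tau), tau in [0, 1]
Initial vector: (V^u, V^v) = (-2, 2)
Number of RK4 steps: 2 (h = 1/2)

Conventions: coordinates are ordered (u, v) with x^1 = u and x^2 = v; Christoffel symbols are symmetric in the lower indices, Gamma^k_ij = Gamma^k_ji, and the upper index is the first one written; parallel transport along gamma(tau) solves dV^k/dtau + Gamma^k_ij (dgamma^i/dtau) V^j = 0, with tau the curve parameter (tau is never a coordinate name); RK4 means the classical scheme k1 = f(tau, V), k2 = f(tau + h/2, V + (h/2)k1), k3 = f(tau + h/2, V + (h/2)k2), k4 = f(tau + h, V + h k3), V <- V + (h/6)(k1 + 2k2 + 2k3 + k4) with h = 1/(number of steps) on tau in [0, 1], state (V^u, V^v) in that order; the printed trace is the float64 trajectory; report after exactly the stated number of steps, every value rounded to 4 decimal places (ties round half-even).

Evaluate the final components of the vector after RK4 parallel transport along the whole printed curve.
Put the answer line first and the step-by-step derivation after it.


Answer: V^u = -2.0000, V^v = 2.6122

gamma'(tau) = (-1 - (1/2)*tau, 1); f(tau, V)^k = -Gamma^k_ij(gamma(tau)) gamma'^i(tau) V^j; h = 1/2; intermediate values shown to 6 dp
curve data and Christoffel symbols at the stage parameters:
  tau = 0.000000: gamma = (0.250000, 0.250000), gamma' = (-1.000000, 1.000000); Gamma_uuu = 0.000000, Gamma_uuv = 0.000000, Gamma_uvv = 0.000000, Gamma_vuu = 0.000000, Gamma_vuv = 0.000000, Gamma_vvv = -0.241379
  tau = 0.250000: gamma = (-0.015625, 0.500000), gamma' = (-1.125000, 1.000000); Gamma_uuu = 0.000000, Gamma_uuv = 0.000000, Gamma_uvv = 0.000000, Gamma_vuu = 0.000000, Gamma_vuv = 0.000000, Gamma_vvv = -0.253659
  tau = 0.500000: gamma = (-0.312500, 0.750000), gamma' = (-1.250000, 1.000000); Gamma_uuu = 0.000000, Gamma_uuv = 0.000000, Gamma_uvv = 0.000000, Gamma_vuu = 0.000000, Gamma_vuv = 0.000000, Gamma_vvv = -0.266667
  tau = 0.750000: gamma = (-0.640625, 1.000000), gamma' = (-1.375000, 1.000000); Gamma_uuu = 0.000000, Gamma_uuv = 0.000000, Gamma_uvv = 0.000000, Gamma_vuu = 0.000000, Gamma_vuv = 0.000000, Gamma_vvv = -0.280255
  tau = 1.000000: gamma = (-1.000000, 1.250000), gamma' = (-1.500000, 1.000000); Gamma_uuu = 0.000000, Gamma_uuv = 0.000000, Gamma_uvv = 0.000000, Gamma_vuu = 0.000000, Gamma_vuv = 0.000000, Gamma_vvv = -0.294118
step 0: V^u = -2.0000, V^v = 2.0000
step 1: k1 = (0.000000, 0.482759), k2 = (0.000000, 0.537931), k3 = (0.000000, 0.541430), k4 = (0.000000, 0.605524); V <- V + (h/6)(k1 + 2k2 + 2k3 + k4): V^u = -2.0000, V^v = 2.2706
step 2: k1 = (0.000000, 0.605489), k2 = (0.000000, 0.678765), k3 = (0.000000, 0.683899), k4 = (0.000000, 0.768392); V <- V + (h/6)(k1 + 2k2 + 2k3 + k4): V^u = -2.0000, V^v = 2.6122


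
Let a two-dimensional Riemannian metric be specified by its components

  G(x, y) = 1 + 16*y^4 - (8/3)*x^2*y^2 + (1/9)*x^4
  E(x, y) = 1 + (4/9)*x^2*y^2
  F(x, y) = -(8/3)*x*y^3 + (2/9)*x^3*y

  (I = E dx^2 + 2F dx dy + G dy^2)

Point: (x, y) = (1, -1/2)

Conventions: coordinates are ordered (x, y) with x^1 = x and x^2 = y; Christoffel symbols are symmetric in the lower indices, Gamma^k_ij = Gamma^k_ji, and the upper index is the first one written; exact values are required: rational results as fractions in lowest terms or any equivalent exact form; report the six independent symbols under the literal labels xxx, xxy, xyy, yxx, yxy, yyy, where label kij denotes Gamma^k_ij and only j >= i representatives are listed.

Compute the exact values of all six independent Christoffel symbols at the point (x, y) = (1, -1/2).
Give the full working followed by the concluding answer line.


E = 10/9, F = 2/9, G = 13/9 at the point
E_x = 2/9, E_y = -4/9, F_x = 0, F_y = -16/9, G_x = -8/9, G_y = -16/3
EG - F^2 = 14/9;  g^inv = (9/14) * [[13/9, -2/9], [-2/9, 10/9]]
first-kind symbols [ij,l] = (1/2)(d_i g_jl + d_j g_il - d_l g_ij): [xx,x] = E_x/2 = 1/9, [xx,y] = F_x - E_y/2 = 2/9, [xy,x] = E_y/2 = -2/9, [xy,y] = G_x/2 = -4/9, [yy,x] = F_y - G_x/2 = -4/3, [yy,y] = G_y/2 = -8/3
Gamma^x_ij = (G*[ij,x] - F*[ij,y])/(EG - F^2), Gamma^y_ij = (E*[ij,y] - F*[ij,x])/(EG - F^2)

Answer: Gamma_xxx = 1/14, Gamma_xxy = -1/7, Gamma_xyy = -6/7, Gamma_yxx = 1/7, Gamma_yxy = -2/7, Gamma_yyy = -12/7


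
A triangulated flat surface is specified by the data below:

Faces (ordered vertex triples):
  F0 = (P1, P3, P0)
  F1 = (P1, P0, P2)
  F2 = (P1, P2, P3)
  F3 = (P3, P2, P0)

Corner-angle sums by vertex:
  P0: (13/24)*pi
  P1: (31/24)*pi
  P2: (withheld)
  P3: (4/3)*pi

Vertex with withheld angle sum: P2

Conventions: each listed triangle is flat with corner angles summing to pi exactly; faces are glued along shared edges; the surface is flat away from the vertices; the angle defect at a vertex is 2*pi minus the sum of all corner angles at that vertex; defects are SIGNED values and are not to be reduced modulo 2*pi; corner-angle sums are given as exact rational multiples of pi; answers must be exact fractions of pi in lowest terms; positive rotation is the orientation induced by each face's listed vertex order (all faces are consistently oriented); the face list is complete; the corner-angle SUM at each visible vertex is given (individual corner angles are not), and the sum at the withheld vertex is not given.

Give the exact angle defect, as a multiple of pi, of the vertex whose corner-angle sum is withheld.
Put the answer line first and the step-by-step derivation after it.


Answer: defect(P2) = (7/6)*pi

V = 4, E = 6, F = 4; chi = V - E + F = 2
Gauss-Bonnet: total defect = 2*pi*chi = 4*pi; visible defects sum to (17/6)*pi


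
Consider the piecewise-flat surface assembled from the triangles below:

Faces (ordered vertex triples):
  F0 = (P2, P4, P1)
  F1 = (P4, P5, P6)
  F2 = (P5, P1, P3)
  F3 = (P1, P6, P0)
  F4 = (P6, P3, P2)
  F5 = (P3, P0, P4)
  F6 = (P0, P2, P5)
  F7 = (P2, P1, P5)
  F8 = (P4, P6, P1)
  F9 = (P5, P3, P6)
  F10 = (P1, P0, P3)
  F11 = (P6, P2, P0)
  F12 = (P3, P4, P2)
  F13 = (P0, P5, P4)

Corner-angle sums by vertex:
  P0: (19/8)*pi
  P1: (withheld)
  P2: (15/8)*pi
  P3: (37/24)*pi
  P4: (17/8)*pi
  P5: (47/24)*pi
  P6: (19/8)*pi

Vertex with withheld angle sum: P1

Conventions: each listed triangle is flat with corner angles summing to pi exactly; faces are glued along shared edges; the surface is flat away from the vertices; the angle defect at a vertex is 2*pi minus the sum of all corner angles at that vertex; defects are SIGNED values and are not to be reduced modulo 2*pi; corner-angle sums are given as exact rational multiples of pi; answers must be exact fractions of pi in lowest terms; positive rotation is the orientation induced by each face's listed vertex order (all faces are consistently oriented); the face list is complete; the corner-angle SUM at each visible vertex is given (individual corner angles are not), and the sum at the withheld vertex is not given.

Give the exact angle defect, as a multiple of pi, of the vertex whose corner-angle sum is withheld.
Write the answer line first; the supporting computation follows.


Answer: defect(P1) = pi/4

V = 7, E = 21, F = 14; chi = V - E + F = 0
Gauss-Bonnet: total defect = 2*pi*chi = 0; visible defects sum to -pi/4


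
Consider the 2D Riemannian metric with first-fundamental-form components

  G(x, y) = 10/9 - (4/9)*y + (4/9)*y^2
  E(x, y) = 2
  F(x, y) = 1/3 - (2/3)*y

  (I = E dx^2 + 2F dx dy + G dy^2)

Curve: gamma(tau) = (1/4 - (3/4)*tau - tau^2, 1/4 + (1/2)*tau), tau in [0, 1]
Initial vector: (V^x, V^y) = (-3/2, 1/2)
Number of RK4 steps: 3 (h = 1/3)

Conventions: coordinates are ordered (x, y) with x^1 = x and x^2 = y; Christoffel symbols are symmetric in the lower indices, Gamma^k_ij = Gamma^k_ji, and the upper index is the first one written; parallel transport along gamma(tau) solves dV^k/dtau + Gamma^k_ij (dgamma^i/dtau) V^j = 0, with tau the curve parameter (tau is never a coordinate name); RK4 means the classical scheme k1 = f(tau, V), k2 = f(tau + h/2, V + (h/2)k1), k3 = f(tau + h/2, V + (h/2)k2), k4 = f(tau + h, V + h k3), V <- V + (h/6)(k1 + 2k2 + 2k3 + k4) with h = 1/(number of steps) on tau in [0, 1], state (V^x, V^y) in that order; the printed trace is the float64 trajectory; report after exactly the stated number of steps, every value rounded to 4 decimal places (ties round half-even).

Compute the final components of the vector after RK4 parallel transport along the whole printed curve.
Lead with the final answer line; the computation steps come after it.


Answer: V^x = -1.4167, V^y = 0.5000

gamma'(tau) = (-3/4 - 2*tau, 1/2); f(tau, V)^k = -Gamma^k_ij(gamma(tau)) gamma'^i(tau) V^j; h = 1/3; intermediate values shown to 6 dp
curve data and Christoffel symbols at the stage parameters:
  tau = 0.000000: gamma = (0.250000, 0.250000), gamma' = (-0.750000, 0.500000); Gamma_xxx = 0.000000, Gamma_xxy = 0.000000, Gamma_xyy = -0.328767, Gamma_yxx = 0.000000, Gamma_yxy = 0.000000, Gamma_yyy = -0.054795
  tau = 0.166667: gamma = (0.097222, 0.333333), gamma' = (-1.083333, 0.500000); Gamma_xxx = 0.000000, Gamma_xxy = 0.000000, Gamma_xyy = -0.331288, Gamma_yxx = 0.000000, Gamma_yxy = 0.000000, Gamma_yyy = -0.036810
  tau = 0.333333: gamma = (-0.111111, 0.416667), gamma' = (-1.416667, 0.500000); Gamma_xxx = 0.000000, Gamma_xxy = 0.000000, Gamma_xyy = -0.332820, Gamma_yxx = 0.000000, Gamma_yxy = 0.000000, Gamma_yyy = -0.018490
  tau = 0.500000: gamma = (-0.375000, 0.500000), gamma' = (-1.750000, 0.500000); Gamma_xxx = 0.000000, Gamma_xxy = 0.000000, Gamma_xyy = -0.333333, Gamma_yxx = 0.000000, Gamma_yxy = 0.000000, Gamma_yyy = 0.000000
  tau = 0.666667: gamma = (-0.694444, 0.583333), gamma' = (-2.083333, 0.500000); Gamma_xxx = 0.000000, Gamma_xxy = 0.000000, Gamma_xyy = -0.332820, Gamma_yxx = 0.000000, Gamma_yxy = 0.000000, Gamma_yyy = 0.018490
  tau = 0.833333: gamma = (-1.069444, 0.666667), gamma' = (-2.416667, 0.500000); Gamma_xxx = 0.000000, Gamma_xxy = 0.000000, Gamma_xyy = -0.331288, Gamma_yxx = 0.000000, Gamma_yxy = 0.000000, Gamma_yyy = 0.036810
  tau = 1.000000: gamma = (-1.500000, 0.750000), gamma' = (-2.750000, 0.500000); Gamma_xxx = 0.000000, Gamma_xxy = 0.000000, Gamma_xyy = -0.328767, Gamma_yxx = 0.000000, Gamma_yxy = 0.000000, Gamma_yyy = 0.054795
step 0: V^x = -1.5000, V^y = 0.5000
step 1: k1 = (0.082192, 0.013699), k2 = (0.083200, 0.009244), k3 = (0.083077, 0.009231), k4 = (0.083717, 0.004651); V <- V + (h/6)(k1 + 2k2 + 2k3 + k4): V^x = -1.4723, V^y = 0.5031
step 2: k1 = (0.083716, 0.004651), k2 = (0.083975, 0.000000), k3 = (0.083845, 0.000000), k4 = (0.083716, -0.004651); V <- V + (h/6)(k1 + 2k2 + 2k3 + k4): V^x = -1.4444, V^y = 0.5031
step 3: k1 = (0.083716, -0.004651), k2 = (0.083203, -0.009245), k3 = (0.083076, -0.009231), k4 = (0.082191, -0.013699); V <- V + (h/6)(k1 + 2k2 + 2k3 + k4): V^x = -1.4167, V^y = 0.5000


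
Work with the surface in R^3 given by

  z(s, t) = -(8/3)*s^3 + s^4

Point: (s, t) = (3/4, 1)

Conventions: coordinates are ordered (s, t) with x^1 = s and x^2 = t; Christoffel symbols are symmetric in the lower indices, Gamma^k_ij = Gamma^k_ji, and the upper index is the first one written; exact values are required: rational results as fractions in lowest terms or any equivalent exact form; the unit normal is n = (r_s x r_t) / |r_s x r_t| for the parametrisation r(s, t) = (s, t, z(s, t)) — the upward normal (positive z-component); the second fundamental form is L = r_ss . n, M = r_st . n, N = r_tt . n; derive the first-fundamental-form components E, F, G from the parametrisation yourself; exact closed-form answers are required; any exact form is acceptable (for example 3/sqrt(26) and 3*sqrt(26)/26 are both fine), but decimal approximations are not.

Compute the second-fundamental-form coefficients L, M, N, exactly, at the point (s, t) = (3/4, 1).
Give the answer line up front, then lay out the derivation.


Answer: L = -84*sqrt(2281)/2281, M = 0, N = 0

z_s = -45/16, z_t = 0, z_ss = -21/4, z_st = 0, z_tt = 0
E = 2281/256, F = 0, G = 1; answer radicand W^2 = 2281/256
unnormalised second-form numerators: l = -21/4, m = 0, n = 0; L = l/sqrt(2281/256), and similarly M = m/sqrt(W^2), N = n/sqrt(W^2)


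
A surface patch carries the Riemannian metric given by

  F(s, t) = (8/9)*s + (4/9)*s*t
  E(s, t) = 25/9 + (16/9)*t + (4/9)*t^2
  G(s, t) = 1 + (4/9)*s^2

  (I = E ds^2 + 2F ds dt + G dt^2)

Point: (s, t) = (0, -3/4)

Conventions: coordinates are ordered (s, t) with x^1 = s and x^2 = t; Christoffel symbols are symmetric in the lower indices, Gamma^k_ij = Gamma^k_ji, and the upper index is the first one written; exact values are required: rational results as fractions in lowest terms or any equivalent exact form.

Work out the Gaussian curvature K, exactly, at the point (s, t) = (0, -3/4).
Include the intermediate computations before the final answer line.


E = 61/36, F = 0, G = 1, EG - F^2 = 61/36 at the point
E_s = 0, E_t = 10/9, F_s = 5/9, F_t = 0, G_s = 0, G_t = 0
E_tt = 8/9, F_st = 4/9, G_ss = 8/9
By Brioschi, K is (det M1 - det M2) divided by (EG - F^2) squared.
M1 = [[-E_tt/2 + F_st - G_ss/2, E_s/2, F_s - E_t/2], [F_t - G_s/2, E, F], [G_t/2, F, G]] = [[-4/9, 0, 0], [0, 61/36, 0], [0, 0, 1]]; det M1 = -61/81
M2 = [[0, E_t/2, G_s/2], [E_t/2, E, F], [G_s/2, F, G]] = [[0, 5/9, 0], [5/9, 61/36, 0], [0, 0, 1]]; det M2 = -25/81
det M1 - det M2 = -4/9; K = -4/9 / (61/36)^2 = -576/3721

Answer: K = -576/3721


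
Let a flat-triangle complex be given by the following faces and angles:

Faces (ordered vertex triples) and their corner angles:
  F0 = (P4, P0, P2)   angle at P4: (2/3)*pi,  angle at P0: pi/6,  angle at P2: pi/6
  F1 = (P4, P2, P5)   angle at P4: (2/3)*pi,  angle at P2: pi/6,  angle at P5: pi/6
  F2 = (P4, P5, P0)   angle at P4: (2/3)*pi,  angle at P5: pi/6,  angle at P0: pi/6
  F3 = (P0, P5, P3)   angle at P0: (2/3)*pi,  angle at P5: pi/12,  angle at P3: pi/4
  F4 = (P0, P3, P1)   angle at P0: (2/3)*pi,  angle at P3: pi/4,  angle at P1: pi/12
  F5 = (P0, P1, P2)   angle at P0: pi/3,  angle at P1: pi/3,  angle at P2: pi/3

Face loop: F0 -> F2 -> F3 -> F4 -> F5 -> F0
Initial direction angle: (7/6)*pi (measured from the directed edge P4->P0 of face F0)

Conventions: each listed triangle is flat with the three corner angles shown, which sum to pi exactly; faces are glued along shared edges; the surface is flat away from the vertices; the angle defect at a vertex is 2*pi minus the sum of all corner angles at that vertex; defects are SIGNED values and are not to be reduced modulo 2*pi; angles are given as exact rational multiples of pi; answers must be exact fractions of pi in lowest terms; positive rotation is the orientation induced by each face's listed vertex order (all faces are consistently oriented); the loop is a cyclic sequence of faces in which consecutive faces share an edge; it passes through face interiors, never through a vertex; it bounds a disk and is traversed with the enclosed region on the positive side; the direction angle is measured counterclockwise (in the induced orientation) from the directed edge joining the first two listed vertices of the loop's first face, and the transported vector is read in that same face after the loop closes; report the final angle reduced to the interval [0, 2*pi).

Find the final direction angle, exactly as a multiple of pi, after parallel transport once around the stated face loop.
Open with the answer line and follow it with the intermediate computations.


Answer: final direction angle = (7/6)*pi

enclosed vertex P0: corner angles sum to 2*pi, defect = 2*pi - 2*pi = 0
summing the enclosed defects onto the initial angle, mod 2*pi in the induced orientation:
final angle = (7/6)*pi + 0 = (7/6)*pi (mod 2*pi)
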